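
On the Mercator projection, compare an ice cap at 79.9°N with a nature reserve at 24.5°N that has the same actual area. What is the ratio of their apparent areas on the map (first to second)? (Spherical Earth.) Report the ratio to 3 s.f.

Mercator is conformal with k = sec φ, so areal scale = k² = sec²φ.
At 79.9°: sec²(79.9°) = 1/0.1754² = 32.52.
At 24.5°: sec²(24.5°) = 1/0.9100² = 1.208.
Ratio = 32.52/1.208 = cos²(24.5°)/cos²(79.9°) ≈ 26.9.

26.9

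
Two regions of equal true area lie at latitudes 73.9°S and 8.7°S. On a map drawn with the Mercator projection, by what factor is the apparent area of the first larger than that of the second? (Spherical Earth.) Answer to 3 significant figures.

12.7

On Mercator, area is exaggerated by sec²φ = 1/cos²φ.
At 73.9°: sec²(73.9°) = 1/0.2773² = 13.00.
At 8.7°: sec²(8.7°) = 1/0.9885² = 1.023.
Ratio = 13.00/1.023 = cos²(8.7°)/cos²(73.9°) ≈ 12.7.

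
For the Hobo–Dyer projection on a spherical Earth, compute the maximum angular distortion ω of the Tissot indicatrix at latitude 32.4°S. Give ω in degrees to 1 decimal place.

7.1°

Hobo–Dyer is a cylindrical equal-area projection with standard parallels at ±37.5°. Cylindrical equal-area (φ₀ = 37.5°): h = cos φ / cos 37.5° along meridians, k = cos 37.5° / cos φ along parallels; h·k = 1.
At 32.4°: h = 1.064, k = 0.9396; principal scales a = 1.064, b = 0.9396.
sin(ω/2) = (a − b)/(a + b) = 0.1246/2.004 = 0.06219, so ω = 2 arcsin(0.06219) ≈ 7.1°.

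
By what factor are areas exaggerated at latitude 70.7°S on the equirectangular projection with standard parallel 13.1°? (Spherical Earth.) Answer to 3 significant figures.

2.95

The equidistant cylindrical projection with φ₀ = 13.1° has h = 1 (meridians true) and k = cos φ₀ / cos φ along parallels.
Areal scale = h·k = 1 × cos φ₀ / cos φ; at 70.7°, h = 1.000, k = 2.947, so h·k = 2.947.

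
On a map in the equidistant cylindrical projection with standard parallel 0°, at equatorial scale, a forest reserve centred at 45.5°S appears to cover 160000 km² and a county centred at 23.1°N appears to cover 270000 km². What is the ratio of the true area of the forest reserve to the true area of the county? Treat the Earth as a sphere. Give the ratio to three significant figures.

Plate carrée has h = 1 and k = sec φ, giving areal scale sec φ; true area = (apparent area) · cos φ.
True area of forest reserve: 160000 × cos(45.5°) = 160000 × 0.7009 = 112100 km².
True area of county: 270000 × cos(23.1°) = 270000 × 0.9198 = 248400 km².
Ratio = 112100 / 248400 ≈ 0.452.

0.452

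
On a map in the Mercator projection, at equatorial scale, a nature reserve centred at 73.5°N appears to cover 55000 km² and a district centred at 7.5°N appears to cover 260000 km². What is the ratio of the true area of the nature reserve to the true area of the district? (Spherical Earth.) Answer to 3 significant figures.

On Mercator the areal scale is sec²φ, so true area = apparent × cos²φ.
True area of nature reserve: 55000 × cos²(73.5°) = 55000 × 0.08066 = 4437 km².
True area of district: 260000 × cos²(7.5°) = 260000 × 0.9830 = 255600 km².
Ratio = 4437 / 255600 ≈ 0.0174.

0.0174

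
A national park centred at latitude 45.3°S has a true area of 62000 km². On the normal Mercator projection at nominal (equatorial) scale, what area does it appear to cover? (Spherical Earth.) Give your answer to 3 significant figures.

Mercator is conformal, so the point scale is isotropic: h = k = sec φ = 1/cos φ.
Areal scale = k² = sec²φ = 1/cos²(45.3°) = 1/0.7034² = 2.021.
Apparent area = 62000 × 2.021 ≈ 125000 km².

125000 km²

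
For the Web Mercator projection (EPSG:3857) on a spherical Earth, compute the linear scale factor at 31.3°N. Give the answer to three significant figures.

The Mercator projection is conformal; its linear scale factor is the same in every direction and equals sec φ = 1/cos φ.
k = 1/cos 31.3° = 1/0.8545 = 1.170.

1.17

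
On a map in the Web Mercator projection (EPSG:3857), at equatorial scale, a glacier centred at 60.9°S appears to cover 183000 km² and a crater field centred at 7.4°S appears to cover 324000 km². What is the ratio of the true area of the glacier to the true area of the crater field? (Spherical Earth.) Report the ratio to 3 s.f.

Since Mercator area scale is 1/cos²φ, the true area equals the apparent area multiplied by cos²φ.
True area of glacier: 183000 × cos²(60.9°) = 183000 × 0.2365 = 43280 km².
True area of crater field: 324000 × cos²(7.4°) = 324000 × 0.9834 = 318600 km².
Ratio = 43280 / 318600 ≈ 0.136.

0.136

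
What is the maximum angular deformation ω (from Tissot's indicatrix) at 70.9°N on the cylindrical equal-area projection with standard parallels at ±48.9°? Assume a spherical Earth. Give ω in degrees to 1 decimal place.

For cylindrical equal-area with standard parallel φ₀, h = cos φ / cos φ₀ and k = cos φ₀ / cos φ, so h·k = 1.
At 70.9°: h = 0.4978, k = 2.009; principal scales a = 2.009, b = 0.4978.
sin(ω/2) = (a − b)/(a + b) = 1.511/2.507 = 0.6029, so ω = 2 arcsin(0.6029) ≈ 74.2°.

74.2°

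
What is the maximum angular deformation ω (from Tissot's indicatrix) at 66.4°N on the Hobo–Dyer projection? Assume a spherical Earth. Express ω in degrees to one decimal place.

Hobo–Dyer is a cylindrical equal-area projection with standard parallels at ±37.5°. A cylindrical equal-area projection with standard parallel φ₀ has meridian scale h = cos φ / cos φ₀ and parallel scale k = cos φ₀ / cos φ (so areas are preserved, h·k = 1).
At 66.4°: h = 0.5046, k = 1.982; principal scales a = 1.982, b = 0.5046.
sin(ω/2) = (a − b)/(a + b) = 1.477/2.486 = 0.5941, so ω = 2 arcsin(0.5941) ≈ 72.9°.

72.9°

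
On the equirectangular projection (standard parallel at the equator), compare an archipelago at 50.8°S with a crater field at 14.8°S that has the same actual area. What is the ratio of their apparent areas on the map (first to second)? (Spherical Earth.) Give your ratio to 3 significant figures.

1.53

In the plate carrée (x = Rλ, y = Rφ), meridians are true-scale (h = 1) and parallels are stretched by k = sec φ.
Areal scale at 50.8°: h·k = 1.000 × 1.582 = 1.582.
Areal scale at 14.8°: h·k = 1.000 × 1.034 = 1.034.
Ratio = 1.582/1.034 ≈ 1.53.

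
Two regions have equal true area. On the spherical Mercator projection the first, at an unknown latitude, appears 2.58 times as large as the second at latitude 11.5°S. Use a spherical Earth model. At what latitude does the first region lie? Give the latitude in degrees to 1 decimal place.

For equal true areas on Mercator, apparent areas scale as sec²φ, so the ratio is cos²φ₂ / cos²φ₁.
cos²φ₂ / cos²φ₁ = 2.58  ⇒  cos φ₁ = cos 11.5° / √2.58 = 0.9799/1.606 = 0.6101.
φ₁ = arccos(0.6101) ≈ 52.4°.

52.4°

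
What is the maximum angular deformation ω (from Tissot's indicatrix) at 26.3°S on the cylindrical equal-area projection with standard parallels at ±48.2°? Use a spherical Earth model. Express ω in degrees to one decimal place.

33.5°

For cylindrical equal-area with standard parallel φ₀, h = cos φ / cos φ₀ and k = cos φ₀ / cos φ, so h·k = 1.
At 26.3°: h = 1.345, k = 0.7435; principal scales a = 1.345, b = 0.7435.
sin(ω/2) = (a − b)/(a + b) = 0.6015/2.088 = 0.2880, so ω = 2 arcsin(0.2880) ≈ 33.5°.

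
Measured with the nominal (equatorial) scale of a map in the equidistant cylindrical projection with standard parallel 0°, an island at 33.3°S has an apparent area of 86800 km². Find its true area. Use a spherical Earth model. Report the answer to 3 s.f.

72500 km²

For the equirectangular projection with φ₀ = 0 (plate carrée), h = 1 along meridians and k = sec φ along parallels.
Areal scale = h·k = 1 × sec φ; at 33.3°, h = 1.000, k = 1.196, so h·k = 1.196.
True area = apparent / (areal scale) = 86800 / 1.196 ≈ 72500 km².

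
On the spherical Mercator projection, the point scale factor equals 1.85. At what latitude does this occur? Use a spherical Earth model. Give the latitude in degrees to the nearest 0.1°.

Mercator scale is k = sec φ = 1/cos φ.
1/cos φ = 1.85  ⇒  cos φ = 0.5405  ⇒  φ = arccos(0.5405) ≈ 57.3°.

57.3°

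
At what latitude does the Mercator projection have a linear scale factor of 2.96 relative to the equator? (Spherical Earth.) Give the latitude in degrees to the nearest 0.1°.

70.3°

Mercator scale is k = sec φ = 1/cos φ.
1/cos φ = 2.96  ⇒  cos φ = 0.3378  ⇒  φ = arccos(0.3378) ≈ 70.3°.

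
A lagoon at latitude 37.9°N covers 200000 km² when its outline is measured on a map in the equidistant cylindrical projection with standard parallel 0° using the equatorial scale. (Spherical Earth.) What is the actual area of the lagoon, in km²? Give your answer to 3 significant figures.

158000 km²

Plate carrée maps x = Rλ, y = Rφ. The meridian scale is h = 1 and the parallel scale is k = 1/cos φ = sec φ.
Areal scale = h·k = 1 × sec φ; at 37.9°, h = 1.000, k = 1.267, so h·k = 1.267.
True area = apparent / (areal scale) = 200000 / 1.267 ≈ 158000 km².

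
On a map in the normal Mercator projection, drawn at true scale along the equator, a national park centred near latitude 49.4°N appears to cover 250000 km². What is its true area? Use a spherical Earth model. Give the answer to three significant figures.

The Mercator projection is conformal; its linear scale factor is the same in every direction and equals sec φ = 1/cos φ.
Areal scale = k² = sec²φ = 1/cos²(49.4°) = 1/0.6508² = 2.361.
True area = apparent / (areal scale) = 250000 / 2.361 ≈ 106000 km².

106000 km²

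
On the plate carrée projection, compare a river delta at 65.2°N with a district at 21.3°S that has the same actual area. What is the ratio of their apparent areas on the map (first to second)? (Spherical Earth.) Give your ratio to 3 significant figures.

2.22

Plate carrée maps x = Rλ, y = Rφ. The meridian scale is h = 1 and the parallel scale is k = 1/cos φ = sec φ.
Areal scale at 65.2°: h·k = 1.000 × 2.384 = 2.384.
Areal scale at 21.3°: h·k = 1.000 × 1.073 = 1.073.
Ratio = 2.384/1.073 ≈ 2.22.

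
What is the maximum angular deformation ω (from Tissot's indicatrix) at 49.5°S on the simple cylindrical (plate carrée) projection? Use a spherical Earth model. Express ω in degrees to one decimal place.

24.5°

In the plate carrée (x = Rλ, y = Rφ), meridians are true-scale (h = 1) and parallels are stretched by k = sec φ.
At 49.5°: h = 1.000, k = 1.540; principal scales a = 1.540, b = 1.000.
sin(ω/2) = (a − b)/(a + b) = 0.5398/2.540 = 0.2125, so ω = 2 arcsin(0.2125) ≈ 24.5°.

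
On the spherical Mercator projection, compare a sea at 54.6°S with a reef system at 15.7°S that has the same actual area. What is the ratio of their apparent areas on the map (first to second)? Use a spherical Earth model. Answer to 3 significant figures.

Mercator areal scale is sec²φ.
At 54.6°: sec²(54.6°) = 1/0.5793² = 2.980.
At 15.7°: sec²(15.7°) = 1/0.9627² = 1.079.
Ratio = 2.980/1.079 = cos²(15.7°)/cos²(54.6°) ≈ 2.76.

2.76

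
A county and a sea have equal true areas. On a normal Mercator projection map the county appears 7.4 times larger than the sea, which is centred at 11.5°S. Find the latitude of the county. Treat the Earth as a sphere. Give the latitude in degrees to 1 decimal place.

68.9°

On Mercator, (apparent₁)/(apparent₂) = sec²φ₁ / sec²φ₂ when true areas are equal.
cos²φ₂ / cos²φ₁ = 7.4  ⇒  cos φ₁ = cos 11.5° / √7.4 = 0.9799/2.720 = 0.3602.
φ₁ = arccos(0.3602) ≈ 68.9°.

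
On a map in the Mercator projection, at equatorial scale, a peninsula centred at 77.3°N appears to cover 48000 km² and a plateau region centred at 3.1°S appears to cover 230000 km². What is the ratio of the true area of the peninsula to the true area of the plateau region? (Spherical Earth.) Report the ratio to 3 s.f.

Mercator's areal exaggeration is sec²φ; hence true area = (apparent area) · cos²φ.
True area of peninsula: 48000 × cos²(77.3°) = 48000 × 0.04833 = 2320 km².
True area of plateau region: 230000 × cos²(3.1°) = 230000 × 0.9971 = 229300 km².
Ratio = 2320 / 229300 ≈ 0.0101.

0.0101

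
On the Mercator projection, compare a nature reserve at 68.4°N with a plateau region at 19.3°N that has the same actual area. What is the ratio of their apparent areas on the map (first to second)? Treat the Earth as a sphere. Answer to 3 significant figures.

Mercator areal scale is sec²φ.
At 68.4°: sec²(68.4°) = 1/0.3681² = 7.379.
At 19.3°: sec²(19.3°) = 1/0.9438² = 1.123.
Ratio = 7.379/1.123 = cos²(19.3°)/cos²(68.4°) ≈ 6.57.

6.57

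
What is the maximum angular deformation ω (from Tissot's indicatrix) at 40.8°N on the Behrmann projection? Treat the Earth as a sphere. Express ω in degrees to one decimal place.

Behrmann is a cylindrical equal-area projection with standard parallels at ±30°. A cylindrical equal-area projection with standard parallel φ₀ has meridian scale h = cos φ / cos φ₀ and parallel scale k = cos φ₀ / cos φ (so areas are preserved, h·k = 1).
At 40.8°: h = 0.8741, k = 1.144; principal scales a = 1.144, b = 0.8741.
sin(ω/2) = (a − b)/(a + b) = 0.2699/2.018 = 0.1338, so ω = 2 arcsin(0.1338) ≈ 15.4°.

15.4°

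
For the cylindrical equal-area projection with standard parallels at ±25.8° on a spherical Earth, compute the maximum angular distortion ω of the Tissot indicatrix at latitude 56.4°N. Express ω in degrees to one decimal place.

A cylindrical equal-area projection with standard parallel φ₀ has meridian scale h = cos φ / cos φ₀ and parallel scale k = cos φ₀ / cos φ (so areas are preserved, h·k = 1).
At 56.4°: h = 0.6147, k = 1.627; principal scales a = 1.627, b = 0.6147.
sin(ω/2) = (a − b)/(a + b) = 1.012/2.242 = 0.4516, so ω = 2 arcsin(0.4516) ≈ 53.7°.

53.7°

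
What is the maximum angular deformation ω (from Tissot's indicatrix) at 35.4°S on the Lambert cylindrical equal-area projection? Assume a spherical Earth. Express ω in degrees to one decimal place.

The Lambert cylindrical equal-area projection is the cylindrical equal-area projection with its standard parallel at the equator (φ₀ = 0). Cylindrical equal-area (φ₀ = 0°): h = cos φ / cos 0° along meridians, k = cos 0° / cos φ along parallels; h·k = 1.
At 35.4°: h = 0.8151, k = 1.227; principal scales a = 1.227, b = 0.8151.
sin(ω/2) = (a − b)/(a + b) = 0.4117/2.042 = 0.2016, so ω = 2 arcsin(0.2016) ≈ 23.3°.

23.3°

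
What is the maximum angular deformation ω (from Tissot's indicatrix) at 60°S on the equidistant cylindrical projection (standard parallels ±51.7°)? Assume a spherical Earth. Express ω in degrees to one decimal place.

12.3°

With standard parallel φ₀ = 51.7°, the equirectangular projection gives x = Rλ cos φ₀, y = Rφ, so h = 1 and k = cos 51.7° / cos φ.
At 60°: h = 1.000, k = 1.240; principal scales a = 1.240, b = 1.000.
sin(ω/2) = (a − b)/(a + b) = 0.2396/2.240 = 0.1070, so ω = 2 arcsin(0.1070) ≈ 12.3°.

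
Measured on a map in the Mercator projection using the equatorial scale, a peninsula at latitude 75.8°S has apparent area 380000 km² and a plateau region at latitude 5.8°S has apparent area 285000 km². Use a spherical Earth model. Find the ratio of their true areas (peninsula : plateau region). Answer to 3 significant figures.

0.0811

Since Mercator area scale is 1/cos²φ, the true area equals the apparent area multiplied by cos²φ.
True area of peninsula: 380000 × cos²(75.8°) = 380000 × 0.06018 = 22870 km².
True area of plateau region: 285000 × cos²(5.8°) = 285000 × 0.9898 = 282100 km².
Ratio = 22870 / 282100 ≈ 0.0811.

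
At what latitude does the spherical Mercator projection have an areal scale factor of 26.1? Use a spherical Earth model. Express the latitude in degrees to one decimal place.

Mercator areal scale is sec²φ.
sec²φ = 26.1  ⇒  cos²φ = 0.03831  ⇒  cos φ = 0.1957.
φ = arccos(0.1957) ≈ 78.7°.

78.7°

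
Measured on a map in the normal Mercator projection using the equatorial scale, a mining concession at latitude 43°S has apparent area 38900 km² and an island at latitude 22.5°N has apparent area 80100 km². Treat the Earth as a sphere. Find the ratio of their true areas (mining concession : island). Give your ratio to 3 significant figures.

0.304

Mercator's areal exaggeration is sec²φ; hence true area = (apparent area) · cos²φ.
True area of mining concession: 38900 × cos²(43°) = 38900 × 0.5349 = 20810 km².
True area of island: 80100 × cos²(22.5°) = 80100 × 0.8536 = 68370 km².
Ratio = 20810 / 68370 ≈ 0.304.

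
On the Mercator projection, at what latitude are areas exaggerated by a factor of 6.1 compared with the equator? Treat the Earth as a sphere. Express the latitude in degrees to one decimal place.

Mercator areal scale is sec²φ.
sec²φ = 6.1  ⇒  cos²φ = 0.1639  ⇒  cos φ = 0.4049.
φ = arccos(0.4049) ≈ 66.1°.

66.1°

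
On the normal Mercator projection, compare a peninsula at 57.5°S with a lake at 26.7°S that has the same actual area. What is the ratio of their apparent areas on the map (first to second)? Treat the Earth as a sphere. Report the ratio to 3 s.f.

On Mercator, area is exaggerated by sec²φ = 1/cos²φ.
At 57.5°: sec²(57.5°) = 1/0.5373² = 3.464.
At 26.7°: sec²(26.7°) = 1/0.8934² = 1.253.
Ratio = 3.464/1.253 = cos²(26.7°)/cos²(57.5°) ≈ 2.76.

2.76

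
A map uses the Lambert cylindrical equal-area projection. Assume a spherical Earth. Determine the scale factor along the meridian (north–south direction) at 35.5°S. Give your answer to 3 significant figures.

The Lambert cylindrical equal-area projection is the cylindrical equal-area projection with its standard parallel at the equator (φ₀ = 0). A cylindrical equal-area projection with standard parallel φ₀ has meridian scale h = cos φ / cos φ₀ and parallel scale k = cos φ₀ / cos φ (so areas are preserved, h·k = 1).
h = cos 35.5° / cos 0° = 0.8141/1.000 = 0.8141.

0.814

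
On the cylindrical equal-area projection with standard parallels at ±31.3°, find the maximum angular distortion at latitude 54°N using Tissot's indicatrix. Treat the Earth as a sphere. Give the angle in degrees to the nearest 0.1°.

Cylindrical equal-area (φ₀ = 31.3°): h = cos φ / cos 31.3° along meridians, k = cos 31.3° / cos φ along parallels; h·k = 1.
At 54°: h = 0.6879, k = 1.454; principal scales a = 1.454, b = 0.6879.
sin(ω/2) = (a − b)/(a + b) = 0.7658/2.142 = 0.3576, so ω = 2 arcsin(0.3576) ≈ 41.9°.

41.9°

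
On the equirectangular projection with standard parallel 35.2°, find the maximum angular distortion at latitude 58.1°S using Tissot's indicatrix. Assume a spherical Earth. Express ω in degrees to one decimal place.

With standard parallel φ₀ = 35.2°, the equirectangular projection gives x = Rλ cos φ₀, y = Rφ, so h = 1 and k = cos 35.2° / cos φ.
At 58.1°: h = 1.000, k = 1.546; principal scales a = 1.546, b = 1.000.
sin(ω/2) = (a − b)/(a + b) = 0.5463/2.546 = 0.2146, so ω = 2 arcsin(0.2146) ≈ 24.8°.

24.8°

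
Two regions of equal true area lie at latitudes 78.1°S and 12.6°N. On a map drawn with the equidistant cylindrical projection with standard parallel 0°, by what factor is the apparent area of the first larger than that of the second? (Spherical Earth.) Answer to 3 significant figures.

In the plate carrée (x = Rλ, y = Rφ), meridians are true-scale (h = 1) and parallels are stretched by k = sec φ.
Areal scale at 78.1°: h·k = 1.000 × 4.850 = 4.850.
Areal scale at 12.6°: h·k = 1.000 × 1.025 = 1.025.
Ratio = 4.850/1.025 ≈ 4.73.

4.73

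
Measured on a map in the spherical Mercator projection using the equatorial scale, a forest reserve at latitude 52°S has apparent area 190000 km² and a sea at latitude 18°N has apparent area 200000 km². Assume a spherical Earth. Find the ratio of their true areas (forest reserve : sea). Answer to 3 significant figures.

Since Mercator area scale is 1/cos²φ, the true area equals the apparent area multiplied by cos²φ.
True area of forest reserve: 190000 × cos²(52°) = 190000 × 0.3790 = 72020 km².
True area of sea: 200000 × cos²(18°) = 200000 × 0.9045 = 180900 km².
Ratio = 72020 / 180900 ≈ 0.398.

0.398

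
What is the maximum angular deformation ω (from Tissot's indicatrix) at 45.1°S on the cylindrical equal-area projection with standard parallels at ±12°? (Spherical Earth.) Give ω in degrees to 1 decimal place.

36.7°

Cylindrical equal-area (φ₀ = 12°): h = cos φ / cos 12° along meridians, k = cos 12° / cos φ along parallels; h·k = 1.
At 45.1°: h = 0.7216, k = 1.386; principal scales a = 1.386, b = 0.7216.
sin(ω/2) = (a − b)/(a + b) = 0.6641/2.107 = 0.3151, so ω = 2 arcsin(0.3151) ≈ 36.7°.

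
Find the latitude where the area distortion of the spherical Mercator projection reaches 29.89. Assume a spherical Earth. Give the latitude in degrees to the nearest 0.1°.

79.5°

Mercator areal scale is sec²φ.
sec²φ = 29.89  ⇒  cos²φ = 0.03346  ⇒  cos φ = 0.1829.
φ = arccos(0.1829) ≈ 79.5°.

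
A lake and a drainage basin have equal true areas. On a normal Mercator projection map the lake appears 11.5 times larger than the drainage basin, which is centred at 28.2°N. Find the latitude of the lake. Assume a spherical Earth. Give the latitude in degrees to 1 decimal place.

Mercator areal scale is sec²φ, so apparent-area ratio = sec²φ₁ / sec²φ₂ = cos²φ₂ / cos²φ₁.
cos²φ₂ / cos²φ₁ = 11.5  ⇒  cos φ₁ = cos 28.2° / √11.5 = 0.8813/3.391 = 0.2599.
φ₁ = arccos(0.2599) ≈ 74.9°.

74.9°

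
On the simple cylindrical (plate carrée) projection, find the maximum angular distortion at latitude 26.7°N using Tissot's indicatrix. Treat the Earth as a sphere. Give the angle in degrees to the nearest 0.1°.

In the plate carrée (x = Rλ, y = Rφ), meridians are true-scale (h = 1) and parallels are stretched by k = sec φ.
At 26.7°: h = 1.000, k = 1.119; principal scales a = 1.119, b = 1.000.
sin(ω/2) = (a − b)/(a + b) = 0.1194/2.119 = 0.05632, so ω = 2 arcsin(0.05632) ≈ 6.5°.

6.5°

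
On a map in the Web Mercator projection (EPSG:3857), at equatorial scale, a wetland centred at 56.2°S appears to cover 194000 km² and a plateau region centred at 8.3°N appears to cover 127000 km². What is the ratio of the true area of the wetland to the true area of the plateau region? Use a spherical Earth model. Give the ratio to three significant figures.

On Mercator the areal scale is sec²φ, so true area = apparent × cos²φ.
True area of wetland: 194000 × cos²(56.2°) = 194000 × 0.3095 = 60040 km².
True area of plateau region: 127000 × cos²(8.3°) = 127000 × 0.9792 = 124400 km².
Ratio = 60040 / 124400 ≈ 0.483.

0.483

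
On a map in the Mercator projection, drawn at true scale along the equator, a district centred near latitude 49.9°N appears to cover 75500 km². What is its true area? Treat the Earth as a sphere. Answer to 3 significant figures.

31300 km²

For Mercator, h = k = sec φ (a conformal cylindrical projection has a single point scale, 1/cos φ).
Areal scale = k² = sec²φ = 1/cos²(49.9°) = 1/0.6441² = 2.410.
True area = apparent / (areal scale) = 75500 / 2.410 ≈ 31300 km².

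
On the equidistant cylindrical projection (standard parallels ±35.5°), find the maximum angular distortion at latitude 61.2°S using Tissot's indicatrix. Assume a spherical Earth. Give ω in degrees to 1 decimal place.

29.7°

The equidistant cylindrical projection with φ₀ = 35.5° has h = 1 (meridians true) and k = cos φ₀ / cos φ along parallels.
At 61.2°: h = 1.000, k = 1.690; principal scales a = 1.690, b = 1.000.
sin(ω/2) = (a − b)/(a + b) = 0.6899/2.690 = 0.2565, so ω = 2 arcsin(0.2565) ≈ 29.7°.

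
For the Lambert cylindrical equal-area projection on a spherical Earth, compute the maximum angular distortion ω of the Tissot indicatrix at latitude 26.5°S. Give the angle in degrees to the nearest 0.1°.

12.7°

The Lambert cylindrical equal-area projection is the cylindrical equal-area projection with its standard parallel at the equator (φ₀ = 0). Cylindrical equal-area (φ₀ = 0°): h = cos φ / cos 0° along meridians, k = cos 0° / cos φ along parallels; h·k = 1.
At 26.5°: h = 0.8949, k = 1.117; principal scales a = 1.117, b = 0.8949.
sin(ω/2) = (a − b)/(a + b) = 0.2225/2.012 = 0.1106, so ω = 2 arcsin(0.1106) ≈ 12.7°.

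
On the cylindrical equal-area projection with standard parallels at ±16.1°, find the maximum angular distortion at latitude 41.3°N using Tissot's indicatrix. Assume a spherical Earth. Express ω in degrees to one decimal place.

27.9°

Cylindrical equal-area (φ₀ = 16.1°): h = cos φ / cos 16.1° along meridians, k = cos 16.1° / cos φ along parallels; h·k = 1.
At 41.3°: h = 0.7819, k = 1.279; principal scales a = 1.279, b = 0.7819.
sin(ω/2) = (a − b)/(a + b) = 0.4970/2.061 = 0.2411, so ω = 2 arcsin(0.2411) ≈ 27.9°.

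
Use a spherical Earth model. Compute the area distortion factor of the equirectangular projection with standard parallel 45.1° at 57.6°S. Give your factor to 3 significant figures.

1.32

The equidistant cylindrical projection with φ₀ = 45.1° has h = 1 (meridians true) and k = cos φ₀ / cos φ along parallels.
Areal scale = h·k = 1 × cos φ₀ / cos φ; at 57.6°, h = 1.000, k = 1.317, so h·k = 1.317.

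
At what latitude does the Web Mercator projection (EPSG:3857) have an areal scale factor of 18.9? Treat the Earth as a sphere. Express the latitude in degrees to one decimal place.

76.7°

Mercator areal scale is sec²φ.
sec²φ = 18.9  ⇒  cos²φ = 0.05291  ⇒  cos φ = 0.2300.
φ = arccos(0.2300) ≈ 76.7°.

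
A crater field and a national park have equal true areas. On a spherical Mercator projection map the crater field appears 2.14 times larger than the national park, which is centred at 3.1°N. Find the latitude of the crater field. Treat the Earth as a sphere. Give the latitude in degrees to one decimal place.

On Mercator, (apparent₁)/(apparent₂) = sec²φ₁ / sec²φ₂ when true areas are equal.
cos²φ₂ / cos²φ₁ = 2.14  ⇒  cos φ₁ = cos 3.1° / √2.14 = 0.9985/1.463 = 0.6826.
φ₁ = arccos(0.6826) ≈ 47.0°.

47.0°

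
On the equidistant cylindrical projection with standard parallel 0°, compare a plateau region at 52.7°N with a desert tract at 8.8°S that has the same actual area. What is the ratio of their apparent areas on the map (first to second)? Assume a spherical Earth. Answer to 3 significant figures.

1.63

For the equirectangular projection with φ₀ = 0 (plate carrée), h = 1 along meridians and k = sec φ along parallels.
Areal scale at 52.7°: h·k = 1.000 × 1.650 = 1.650.
Areal scale at 8.8°: h·k = 1.000 × 1.012 = 1.012.
Ratio = 1.650/1.012 ≈ 1.63.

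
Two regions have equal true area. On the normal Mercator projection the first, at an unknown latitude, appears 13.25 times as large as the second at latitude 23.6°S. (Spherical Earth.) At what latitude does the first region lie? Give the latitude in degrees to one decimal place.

75.4°

On Mercator, (apparent₁)/(apparent₂) = sec²φ₁ / sec²φ₂ when true areas are equal.
cos²φ₂ / cos²φ₁ = 13.25  ⇒  cos φ₁ = cos 23.6° / √13.25 = 0.9164/3.640 = 0.2517.
φ₁ = arccos(0.2517) ≈ 75.4°.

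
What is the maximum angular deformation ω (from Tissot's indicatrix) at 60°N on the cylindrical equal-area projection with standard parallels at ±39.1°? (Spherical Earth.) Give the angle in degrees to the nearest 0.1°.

48.8°

A cylindrical equal-area projection with standard parallel φ₀ has meridian scale h = cos φ / cos φ₀ and parallel scale k = cos φ₀ / cos φ (so areas are preserved, h·k = 1).
At 60°: h = 0.6443, k = 1.552; principal scales a = 1.552, b = 0.6443.
sin(ω/2) = (a − b)/(a + b) = 0.9078/2.196 = 0.4133, so ω = 2 arcsin(0.4133) ≈ 48.8°.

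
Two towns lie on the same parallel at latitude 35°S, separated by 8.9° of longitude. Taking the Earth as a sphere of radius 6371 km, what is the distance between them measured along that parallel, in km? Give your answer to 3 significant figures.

811 km

Arc length along a parallel = R cos φ · Δλ (with Δλ in radians).
= 6371 × cos 35° × (8.9° × π/180) = 6371 × 0.8192 × 0.1553 ≈ 811 km.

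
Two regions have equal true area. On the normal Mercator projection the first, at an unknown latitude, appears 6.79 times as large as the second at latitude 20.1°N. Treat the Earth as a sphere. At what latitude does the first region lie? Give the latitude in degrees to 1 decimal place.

Mercator areal scale is sec²φ, so apparent-area ratio = sec²φ₁ / sec²φ₂ = cos²φ₂ / cos²φ₁.
cos²φ₂ / cos²φ₁ = 6.79  ⇒  cos φ₁ = cos 20.1° / √6.79 = 0.9391/2.606 = 0.3604.
φ₁ = arccos(0.3604) ≈ 68.9°.

68.9°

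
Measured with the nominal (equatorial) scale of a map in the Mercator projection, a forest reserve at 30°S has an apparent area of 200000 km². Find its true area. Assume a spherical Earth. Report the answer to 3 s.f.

The Mercator projection is conformal; its linear scale factor is the same in every direction and equals sec φ = 1/cos φ.
Areal scale = k² = sec²φ = 1/cos²(30°) = 1/0.8660² = 1.333.
True area = apparent / (areal scale) = 200000 / 1.333 ≈ 150000 km².

150000 km²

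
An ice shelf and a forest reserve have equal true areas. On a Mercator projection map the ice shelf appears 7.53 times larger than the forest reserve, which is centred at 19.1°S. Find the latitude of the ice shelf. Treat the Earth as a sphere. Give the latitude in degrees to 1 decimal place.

69.9°

For equal true areas on Mercator, apparent areas scale as sec²φ, so the ratio is cos²φ₂ / cos²φ₁.
cos²φ₂ / cos²φ₁ = 7.53  ⇒  cos φ₁ = cos 19.1° / √7.53 = 0.9449/2.744 = 0.3444.
φ₁ = arccos(0.3444) ≈ 69.9°.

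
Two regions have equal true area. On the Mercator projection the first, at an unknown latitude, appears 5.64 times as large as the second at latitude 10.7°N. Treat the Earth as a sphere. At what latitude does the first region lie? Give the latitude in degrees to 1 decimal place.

65.6°

For equal true areas on Mercator, apparent areas scale as sec²φ, so the ratio is cos²φ₂ / cos²φ₁.
cos²φ₂ / cos²φ₁ = 5.64  ⇒  cos φ₁ = cos 10.7° / √5.64 = 0.9826/2.375 = 0.4138.
φ₁ = arccos(0.4138) ≈ 65.6°.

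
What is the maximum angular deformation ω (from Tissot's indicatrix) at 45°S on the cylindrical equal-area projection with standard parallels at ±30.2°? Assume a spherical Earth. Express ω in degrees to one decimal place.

A cylindrical equal-area projection with standard parallel φ₀ has meridian scale h = cos φ / cos φ₀ and parallel scale k = cos φ₀ / cos φ (so areas are preserved, h·k = 1).
At 45°: h = 0.8182, k = 1.222; principal scales a = 1.222, b = 0.8182.
sin(ω/2) = (a − b)/(a + b) = 0.4041/2.040 = 0.1981, so ω = 2 arcsin(0.1981) ≈ 22.8°.

22.8°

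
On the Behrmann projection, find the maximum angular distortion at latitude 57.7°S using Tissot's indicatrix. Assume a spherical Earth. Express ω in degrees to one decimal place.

53.3°

Behrmann is a cylindrical equal-area projection with standard parallels at ±30°. A cylindrical equal-area projection with standard parallel φ₀ has meridian scale h = cos φ / cos φ₀ and parallel scale k = cos φ₀ / cos φ (so areas are preserved, h·k = 1).
At 57.7°: h = 0.6170, k = 1.621; principal scales a = 1.621, b = 0.6170.
sin(ω/2) = (a − b)/(a + b) = 1.004/2.238 = 0.4485, so ω = 2 arcsin(0.4485) ≈ 53.3°.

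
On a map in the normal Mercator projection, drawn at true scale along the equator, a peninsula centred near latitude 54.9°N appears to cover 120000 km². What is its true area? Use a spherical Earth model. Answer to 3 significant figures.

39700 km²

For Mercator, h = k = sec φ (a conformal cylindrical projection has a single point scale, 1/cos φ).
Areal scale = k² = sec²φ = 1/cos²(54.9°) = 1/0.5750² = 3.025.
True area = apparent / (areal scale) = 120000 / 3.025 ≈ 39700 km².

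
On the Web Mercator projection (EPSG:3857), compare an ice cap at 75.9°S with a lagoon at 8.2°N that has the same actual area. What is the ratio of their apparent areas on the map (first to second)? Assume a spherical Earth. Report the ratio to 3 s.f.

Mercator areal scale is sec²φ.
At 75.9°: sec²(75.9°) = 1/0.2436² = 16.85.
At 8.2°: sec²(8.2°) = 1/0.9898² = 1.021.
Ratio = 16.85/1.021 = cos²(8.2°)/cos²(75.9°) ≈ 16.5.

16.5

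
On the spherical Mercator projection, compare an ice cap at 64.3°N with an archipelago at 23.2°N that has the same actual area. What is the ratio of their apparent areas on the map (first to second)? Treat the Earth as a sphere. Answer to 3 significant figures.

4.49

Mercator is conformal with k = sec φ, so areal scale = k² = sec²φ.
At 64.3°: sec²(64.3°) = 1/0.4337² = 5.317.
At 23.2°: sec²(23.2°) = 1/0.9191² = 1.184.
Ratio = 5.317/1.184 = cos²(23.2°)/cos²(64.3°) ≈ 4.49.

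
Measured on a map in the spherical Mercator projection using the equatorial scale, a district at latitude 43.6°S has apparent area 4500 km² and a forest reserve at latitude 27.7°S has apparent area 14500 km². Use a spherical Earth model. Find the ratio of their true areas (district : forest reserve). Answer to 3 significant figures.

0.208

On Mercator the areal scale is sec²φ, so true area = apparent × cos²φ.
True area of district: 4500 × cos²(43.6°) = 4500 × 0.5244 = 2360 km².
True area of forest reserve: 14500 × cos²(27.7°) = 14500 × 0.7839 = 11370 km².
Ratio = 2360 / 11370 ≈ 0.208.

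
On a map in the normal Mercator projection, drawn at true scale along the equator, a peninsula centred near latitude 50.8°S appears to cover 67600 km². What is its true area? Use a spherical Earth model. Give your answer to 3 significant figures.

27000 km²

The Mercator projection is conformal; its linear scale factor is the same in every direction and equals sec φ = 1/cos φ.
Areal scale = k² = sec²φ = 1/cos²(50.8°) = 1/0.6320² = 2.503.
True area = apparent / (areal scale) = 67600 / 2.503 ≈ 27000 km².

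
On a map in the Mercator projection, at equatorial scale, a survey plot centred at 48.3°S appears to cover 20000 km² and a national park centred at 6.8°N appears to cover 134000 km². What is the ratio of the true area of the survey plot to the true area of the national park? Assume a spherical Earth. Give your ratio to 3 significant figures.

0.0670

Since Mercator area scale is 1/cos²φ, the true area equals the apparent area multiplied by cos²φ.
True area of survey plot: 20000 × cos²(48.3°) = 20000 × 0.4425 = 8851 km².
True area of national park: 134000 × cos²(6.8°) = 134000 × 0.9860 = 132100 km².
Ratio = 8851 / 132100 ≈ 0.0670.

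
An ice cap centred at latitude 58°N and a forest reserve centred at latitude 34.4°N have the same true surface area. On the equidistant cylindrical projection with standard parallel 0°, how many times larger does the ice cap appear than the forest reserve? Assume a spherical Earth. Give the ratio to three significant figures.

For the equirectangular projection with φ₀ = 0 (plate carrée), h = 1 along meridians and k = sec φ along parallels.
Areal scale at 58°: h·k = 1.000 × 1.887 = 1.887.
Areal scale at 34.4°: h·k = 1.000 × 1.212 = 1.212.
Ratio = 1.887/1.212 ≈ 1.56.

1.56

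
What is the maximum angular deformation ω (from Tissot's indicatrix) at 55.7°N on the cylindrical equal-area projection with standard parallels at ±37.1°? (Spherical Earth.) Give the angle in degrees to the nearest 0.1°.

A cylindrical equal-area projection with standard parallel φ₀ has meridian scale h = cos φ / cos φ₀ and parallel scale k = cos φ₀ / cos φ (so areas are preserved, h·k = 1).
At 55.7°: h = 0.7065, k = 1.415; principal scales a = 1.415, b = 0.7065.
sin(ω/2) = (a − b)/(a + b) = 0.7088/2.122 = 0.3340, so ω = 2 arcsin(0.3340) ≈ 39.0°.

39.0°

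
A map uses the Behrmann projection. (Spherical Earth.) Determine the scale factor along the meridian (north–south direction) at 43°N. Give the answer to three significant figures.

Behrmann is a cylindrical equal-area projection with standard parallels at ±30°. Cylindrical equal-area (φ₀ = 30°): h = cos φ / cos 30° along meridians, k = cos 30° / cos φ along parallels; h·k = 1.
h = cos 43° / cos 30° = 0.7314/0.8660 = 0.8445.

0.844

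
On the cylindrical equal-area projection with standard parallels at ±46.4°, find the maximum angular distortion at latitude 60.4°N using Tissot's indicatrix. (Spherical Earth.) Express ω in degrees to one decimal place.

A cylindrical equal-area projection with standard parallel φ₀ has meridian scale h = cos φ / cos φ₀ and parallel scale k = cos φ₀ / cos φ (so areas are preserved, h·k = 1).
At 60.4°: h = 0.7163, k = 1.396; principal scales a = 1.396, b = 0.7163.
sin(ω/2) = (a − b)/(a + b) = 0.6799/2.112 = 0.3219, so ω = 2 arcsin(0.3219) ≈ 37.6°.

37.6°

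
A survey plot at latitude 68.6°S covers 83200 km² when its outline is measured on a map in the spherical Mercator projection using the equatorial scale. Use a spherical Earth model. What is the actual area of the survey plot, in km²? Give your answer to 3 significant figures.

Mercator is conformal, so the point scale is isotropic: h = k = sec φ = 1/cos φ.
Areal scale = k² = sec²φ = 1/cos²(68.6°) = 1/0.3649² = 7.511.
True area = apparent / (areal scale) = 83200 / 7.511 ≈ 11100 km².

11100 km²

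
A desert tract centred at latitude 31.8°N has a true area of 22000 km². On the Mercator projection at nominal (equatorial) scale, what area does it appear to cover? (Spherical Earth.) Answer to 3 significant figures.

Mercator is conformal, so the point scale is isotropic: h = k = sec φ = 1/cos φ.
Areal scale = k² = sec²φ = 1/cos²(31.8°) = 1/0.8499² = 1.384.
Apparent area = 22000 × 1.384 ≈ 30500 km².

30500 km²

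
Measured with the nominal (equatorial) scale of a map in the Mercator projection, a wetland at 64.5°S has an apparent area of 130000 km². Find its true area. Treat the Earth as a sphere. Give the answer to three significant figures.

24100 km²

For Mercator, h = k = sec φ (a conformal cylindrical projection has a single point scale, 1/cos φ).
Areal scale = k² = sec²φ = 1/cos²(64.5°) = 1/0.4305² = 5.395.
True area = apparent / (areal scale) = 130000 / 5.395 ≈ 24100 km².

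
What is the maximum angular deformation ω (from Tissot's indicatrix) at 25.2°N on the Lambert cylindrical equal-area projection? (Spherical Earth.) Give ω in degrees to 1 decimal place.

11.4°

The Lambert cylindrical equal-area projection is the cylindrical equal-area projection with its standard parallel at the equator (φ₀ = 0). For cylindrical equal-area with standard parallel φ₀, h = cos φ / cos φ₀ and k = cos φ₀ / cos φ, so h·k = 1.
At 25.2°: h = 0.9048, k = 1.105; principal scales a = 1.105, b = 0.9048.
sin(ω/2) = (a − b)/(a + b) = 0.2004/2.010 = 0.09968, so ω = 2 arcsin(0.09968) ≈ 11.4°.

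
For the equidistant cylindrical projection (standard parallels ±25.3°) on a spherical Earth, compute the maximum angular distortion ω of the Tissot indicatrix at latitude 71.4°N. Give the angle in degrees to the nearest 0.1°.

57.2°

The equidistant cylindrical projection with φ₀ = 25.3° has h = 1 (meridians true) and k = cos φ₀ / cos φ along parallels.
At 71.4°: h = 1.000, k = 2.834; principal scales a = 2.834, b = 1.000.
sin(ω/2) = (a − b)/(a + b) = 1.834/3.834 = 0.4784, so ω = 2 arcsin(0.4784) ≈ 57.2°.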